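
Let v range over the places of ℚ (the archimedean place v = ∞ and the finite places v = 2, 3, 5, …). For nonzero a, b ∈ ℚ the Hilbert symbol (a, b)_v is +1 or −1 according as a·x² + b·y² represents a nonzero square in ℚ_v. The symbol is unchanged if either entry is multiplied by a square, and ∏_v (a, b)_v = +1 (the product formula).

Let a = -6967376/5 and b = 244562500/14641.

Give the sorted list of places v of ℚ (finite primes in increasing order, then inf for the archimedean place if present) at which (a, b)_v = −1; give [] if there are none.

[5, 7, 19, 43]

(a, b) ≡ (-2177305, 3913) mod (ℚ^×)²; places V = {2, 5, 7, 11, 13, 19, 41, 43, ∞}.
(a,b)_13: α=1, u≡5; β=1, v≡6 (mod 13); (5|13)=-1, (6|13)=-1; sign (−1)^0·-1^1·-1^1 = +1.
(a,b)_2: α=4, β=2; u≡7, v≡1 (mod 8); ε(u)ε(v)=1·0, αω(v)=4·0, βω(u)=2·0; sum ≡ 0  ⇒  +1.
(a,b)_∞: sgn(-2177305)=−, sgn(3913)=+, so +1.
(a,b)_11: α=0, u≡7; β=-4, v≡6 (mod 11); (7|11)=-1, (6|11)=-1; sign (−1)^0·-1^-4·-1^0 = +1.
(a,b)_41: α=1, u≡10; β=0, v≡31 (mod 41); (10|41)=+1, (31|41)=+1; sign (−1)^0·+1^0·+1^1 = +1.
(a,b)_7: α=0, u≡5; β=1, v≡6 (mod 7); (5|7)=-1, (6|7)=-1; sign (−1)^0·-1^1·-1^0 = -1.
(a,b)_43: α=1, u≡7; β=1, v≡5 (mod 43); (7|43)=-1, (5|43)=-1; sign (−1)^1·-1^1·-1^1 = -1.
(a,b)_19: α=1, u≡3; β=0, v≡13 (mod 19); (3|19)=-1, (13|19)=-1; sign (−1)^0·-1^0·-1^1 = -1.
(a,b)_5: α=-1, u≡4; β=6, v≡2 (mod 5); (4|5)=+1, (2|5)=-1; sign (−1)^0·+1^6·-1^-1 = -1.
Ram(-2177305, 3913) = {5, 7, 19, 43}; no ℚ_5-point on the conic.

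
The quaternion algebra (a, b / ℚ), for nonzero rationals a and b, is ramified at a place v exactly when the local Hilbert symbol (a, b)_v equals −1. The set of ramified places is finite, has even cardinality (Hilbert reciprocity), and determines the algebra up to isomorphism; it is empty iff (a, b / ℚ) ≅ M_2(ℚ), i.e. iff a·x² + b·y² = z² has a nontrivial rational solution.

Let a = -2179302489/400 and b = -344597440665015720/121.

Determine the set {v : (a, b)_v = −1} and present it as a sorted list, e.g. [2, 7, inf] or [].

[2, 3, 7, inf]

Mod squares: a ≡ -1, b ≡ -2730. Check v ∈ {∞, 2, 3, 5, 7, 11, 13, 19}.
v=19: a=19^2·(≡2), b=19^6·(≡11) mod 19; (2|19)=-1, (11|19)=+1; (−1)^{2·6·9}·(-1)^6·(+1)^2 = +1.
v=5: a=5^-2·(≡1), b=5^1·(≡1) mod 5; (1|5)=+1, (1|5)=+1; (−1)^{-2·1·2}·(+1)^1·(+1)^-2 = +1.
v=∞: -1 < 0 and -2730 < 0  ⇒  (a,b)_∞ = -1.
v=2: v_2(a)=-4, v_2(b)=3; units ≡ 7, 3 (mod 8); ε·ε+αω+βω = 1·1+-4·1+3·0 ≡ 1  ⇒  (a,b)_2 = -1.
v=3: a=3^6·(≡2), b=3^5·(≡2) mod 3; (2|3)=-1, (2|3)=-1; (−1)^{6·5·1}·(-1)^5·(-1)^6 = -1.
v=13: a=13^2·(≡3), b=13^3·(≡8) mod 13; (3|13)=+1, (8|13)=-1; (−1)^{2·3·6}·(+1)^3·(-1)^2 = +1.
v=7: a=7^2·(≡3), b=7^3·(≡2) mod 7; (3|7)=-1, (2|7)=+1; (−1)^{2·3·3}·(-1)^3·(+1)^2 = -1.
v=11: a=11^0·(≡8), b=11^-2·(≡5) mod 11; (8|11)=-1, (5|11)=+1; (−1)^{0·-2·5}·(-1)^-2·(+1)^0 = +1.
Ram(-1, -2730) = {2, 3, 7, ∞}; no ℚ_2-point on the conic.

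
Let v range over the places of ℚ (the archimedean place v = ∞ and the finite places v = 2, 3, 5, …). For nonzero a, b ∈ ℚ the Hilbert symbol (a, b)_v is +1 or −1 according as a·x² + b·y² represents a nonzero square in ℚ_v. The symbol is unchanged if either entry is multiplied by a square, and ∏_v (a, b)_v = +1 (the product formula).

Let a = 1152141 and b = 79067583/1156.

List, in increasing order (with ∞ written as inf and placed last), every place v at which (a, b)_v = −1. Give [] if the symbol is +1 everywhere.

[17, 19, 29, 41, 43, 47]

Mod squares: a ≡ 1152141, b ≡ 976143. Check v ∈ {∞, 2, 3, 7, 17, 19, 23, 29, 41, 43, 47}.
v=29: a=29^1·(≡28), b=29^0·(≡19) mod 29; (28|29)=+1, (19|29)=-1; (−1)^{1·0·14}·(+1)^0·(-1)^1 = -1.
v=47: a=47^0·(≡30), b=47^1·(≡4) mod 47; (30|47)=-1, (4|47)=+1; (−1)^{0·1·23}·(-1)^1·(+1)^0 = -1.
v=7: a=7^0·(≡4), b=7^1·(≡1) mod 7; (4|7)=+1, (1|7)=+1; (−1)^{0·1·3}·(+1)^1·(+1)^0 = +1.
v=19: a=19^1·(≡10), b=19^0·(≡8) mod 19; (10|19)=-1, (8|19)=-1; (−1)^{1·0·9}·(-1)^0·(-1)^1 = -1.
v=23: a=23^0·(≡2), b=23^1·(≡12) mod 23; (2|23)=+1, (12|23)=+1; (−1)^{0·1·11}·(+1)^1·(+1)^0 = +1.
v=3: a=3^1·(≡2), b=3^5·(≡1) mod 3; (2|3)=-1, (1|3)=+1; (−1)^{1·5·1}·(-1)^5·(+1)^1 = +1.
v=41: a=41^1·(≡16), b=41^0·(≡34) mod 41; (16|41)=+1, (34|41)=-1; (−1)^{1·0·20}·(+1)^0·(-1)^1 = -1.
v=43: a=43^0·(≡42), b=43^1·(≡40) mod 43; (42|43)=-1, (40|43)=+1; (−1)^{0·1·21}·(-1)^1·(+1)^0 = -1.
v=2: v_2(a)=0, v_2(b)=-2; units ≡ 5, 7 (mod 8); ε·ε+αω+βω = 0·1+0·0+-2·1 ≡ 0  ⇒  (a,b)_2 = +1.
v=17: a=17^1·(≡11), b=17^-2·(≡14) mod 17; (11|17)=-1, (14|17)=-1; (−1)^{1·-2·8}·(-1)^-2·(-1)^1 = -1.
v=∞: 1152141 > 0 and 976143 > 0  ⇒  (a,b)_∞ = +1.
|Ram(1152141, 976143)| = 6, even; anisotropic at {17, 19, 29, 41, 43, 47}.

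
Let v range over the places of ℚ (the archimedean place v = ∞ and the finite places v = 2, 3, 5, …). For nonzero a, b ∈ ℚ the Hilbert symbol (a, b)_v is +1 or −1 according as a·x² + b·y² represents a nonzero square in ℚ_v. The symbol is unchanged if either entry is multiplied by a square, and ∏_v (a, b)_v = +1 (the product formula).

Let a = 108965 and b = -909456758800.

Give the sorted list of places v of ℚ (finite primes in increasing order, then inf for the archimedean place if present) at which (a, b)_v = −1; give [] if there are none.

Mod squares: a ≡ 108965, b ≡ -21793. Check v ∈ {∞, 2, 5, 17, 19, 31, 37}.
v=17: a=17^0·(≡12), b=17^2·(≡2) mod 17; (12|17)=-1, (2|17)=+1; (−1)^{0·2·8}·(-1)^2·(+1)^0 = +1.
v=5: a=5^1·(≡3), b=5^2·(≡3) mod 5; (3|5)=-1, (3|5)=-1; (−1)^{1·2·2}·(-1)^2·(-1)^1 = -1.
v=19: a=19^1·(≡16), b=19^3·(≡10) mod 19; (16|19)=+1, (10|19)=-1; (−1)^{1·3·9}·(+1)^3·(-1)^1 = +1.
v=37: a=37^1·(≡22), b=37^1·(≡9) mod 37; (22|37)=-1, (9|37)=+1; (−1)^{1·1·18}·(-1)^1·(+1)^1 = -1.
v=2: v_2(a)=0, v_2(b)=4; units ≡ 5, 7 (mod 8); ε·ε+αω+βω = 0·1+0·0+4·1 ≡ 0  ⇒  (a,b)_2 = +1.
v=∞: 108965 > 0 and -21793 < 0  ⇒  (a,b)_∞ = +1.
v=31: a=31^1·(≡12), b=31^1·(≡14) mod 31; (12|31)=-1, (14|31)=+1; (−1)^{1·1·15}·(-1)^1·(+1)^1 = +1.
(108965, -21793 / ℚ) ramifies at {5, 37}: a division algebra.

[5, 37]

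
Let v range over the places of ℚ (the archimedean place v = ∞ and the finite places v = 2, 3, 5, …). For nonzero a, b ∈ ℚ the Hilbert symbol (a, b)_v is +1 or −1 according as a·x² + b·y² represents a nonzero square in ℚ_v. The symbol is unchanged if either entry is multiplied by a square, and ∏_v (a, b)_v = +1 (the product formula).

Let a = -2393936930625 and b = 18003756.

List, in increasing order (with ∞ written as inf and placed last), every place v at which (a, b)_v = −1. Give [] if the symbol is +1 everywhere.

[2, 3, 37, 43]

(a, b) ≡ (-5289, 4500939) mod (ℚ^×)²; places V = {2, 3, 5, 23, 37, 41, 43, ∞}.
(a,b)_3: α=1, u≡1; β=1, v≡1 (mod 3); (1|3)=+1, (1|3)=+1; sign (−1)^1·+1^1·+1^1 = -1.
(a,b)_37: α=2, u≡23; β=1, v≡1 (mod 37); (23|37)=-1, (1|37)=+1; sign (−1)^0·-1^1·+1^2 = -1.
(a,b)_2: α=0, β=2; u≡7, v≡3 (mod 8); ε(u)ε(v)=1·1, αω(v)=0·1, βω(u)=2·0; sum ≡ 1  ⇒  -1.
(a,b)_∞: sgn(-5289)=−, sgn(4500939)=+, so +1.
(a,b)_23: α=2, u≡2; β=1, v≡13 (mod 23); (2|23)=+1, (13|23)=+1; sign (−1)^0·+1^1·+1^2 = +1.
(a,b)_41: α=1, u≡27; β=1, v≡6 (mod 41); (27|41)=-1, (6|41)=-1; sign (−1)^0·-1^1·-1^1 = +1.
(a,b)_43: α=1, u≡41; β=1, v≡1 (mod 43); (41|43)=+1, (1|43)=+1; sign (−1)^1·+1^1·+1^1 = -1.
(a,b)_5: α=4, u≡1; β=0, v≡1 (mod 5); (1|5)=+1, (1|5)=+1; sign (−1)^0·+1^0·+1^4 = +1.
(-5289, 4500939 / ℚ) ramifies at {2, 3, 37, 43}: a division algebra.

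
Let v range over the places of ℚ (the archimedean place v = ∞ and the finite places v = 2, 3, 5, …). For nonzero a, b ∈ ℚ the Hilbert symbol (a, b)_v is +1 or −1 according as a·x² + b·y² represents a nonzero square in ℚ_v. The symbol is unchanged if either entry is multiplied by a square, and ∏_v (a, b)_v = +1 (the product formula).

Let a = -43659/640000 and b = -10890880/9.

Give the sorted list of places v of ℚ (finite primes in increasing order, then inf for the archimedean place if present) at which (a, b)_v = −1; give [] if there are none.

[2, 7, 11, 13, 17, inf]

(a, b) ≡ (-11, -170170) mod (ℚ^×)²; places V = {2, 3, 5, 7, 11, 13, 17, ∞}.
(a,b)_3: α=4, u≡1; β=-2, v≡2 (mod 3); (1|3)=+1, (2|3)=-1; sign (−1)^0·+1^-2·-1^4 = +1.
(a,b)_2: α=-10, β=7; u≡5, v≡3 (mod 8); ε(u)ε(v)=0·1, αω(v)=-10·1, βω(u)=7·1; sum ≡ 1  ⇒  -1.
(a,b)_5: α=-4, u≡4; β=1, v≡1 (mod 5); (4|5)=+1, (1|5)=+1; sign (−1)^0·+1^1·+1^-4 = +1.
(a,b)_∞: sgn(-11)=−, sgn(-170170)=−, so -1.
(a,b)_17: α=0, u≡14; β=1, v≡10 (mod 17); (14|17)=-1, (10|17)=-1; sign (−1)^0·-1^1·-1^0 = -1.
(a,b)_13: α=0, u≡6; β=1, v≡10 (mod 13); (6|13)=-1, (10|13)=+1; sign (−1)^0·-1^1·+1^0 = -1.
(a,b)_11: α=1, u≡10; β=1, v≡7 (mod 11); (10|11)=-1, (7|11)=-1; sign (−1)^1·-1^1·-1^1 = -1.
(a,b)_7: α=2, u≡3; β=1, v≡4 (mod 7); (3|7)=-1, (4|7)=+1; sign (−1)^0·-1^1·+1^2 = -1.
Ram(-11, -170170) = {2, 7, 11, 13, 17, ∞}; no ℚ_2-point on the conic.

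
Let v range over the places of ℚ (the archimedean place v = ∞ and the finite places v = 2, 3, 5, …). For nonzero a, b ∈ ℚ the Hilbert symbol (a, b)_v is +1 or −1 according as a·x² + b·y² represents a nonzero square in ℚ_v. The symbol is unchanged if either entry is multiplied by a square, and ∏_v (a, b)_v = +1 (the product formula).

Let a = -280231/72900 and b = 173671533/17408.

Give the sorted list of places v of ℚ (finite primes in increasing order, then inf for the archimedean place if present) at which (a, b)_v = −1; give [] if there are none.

[7, 17, 43, 47]

(a, b) ≡ (-5719, 15181) mod (ℚ^×)²; places V = {2, 3, 5, 7, 17, 19, 43, 47, ∞}.
(a,b)_5: α=-2, u≡4; β=0, v≡1 (mod 5); (4|5)=+1, (1|5)=+1; sign (−1)^0·+1^0·+1^-2 = +1.
(a,b)_2: α=-2, β=-10; u≡1, v≡5 (mod 8); ε(u)ε(v)=0·0, αω(v)=-2·1, βω(u)=-10·0; sum ≡ 0  ⇒  +1.
(a,b)_7: α=3, u≡1; β=4, v≡5 (mod 7); (1|7)=+1, (5|7)=-1; sign (−1)^0·+1^4·-1^3 = -1.
(a,b)_17: α=0, u≡12; β=-1, v≡15 (mod 17); (12|17)=-1, (15|17)=+1; sign (−1)^0·-1^-1·+1^0 = -1.
(a,b)_∞: sgn(-5719)=−, sgn(15181)=+, so +1.
(a,b)_47: α=0, u≡10; β=1, v≡13 (mod 47); (10|47)=-1, (13|47)=-1; sign (−1)^0·-1^1·-1^0 = -1.
(a,b)_3: α=-6, u≡2; β=4, v≡1 (mod 3); (2|3)=-1, (1|3)=+1; sign (−1)^0·-1^4·+1^-6 = +1.
(a,b)_19: α=1, u≡8; β=1, v≡17 (mod 19); (8|19)=-1, (17|19)=+1; sign (−1)^1·-1^1·+1^1 = +1.
(a,b)_43: α=1, u≡7; β=0, v≡7 (mod 43); (7|43)=-1, (7|43)=-1; sign (−1)^0·-1^0·-1^1 = -1.
(-5719, 15181 / ℚ) ramifies at {7, 17, 43, 47}: a division algebra.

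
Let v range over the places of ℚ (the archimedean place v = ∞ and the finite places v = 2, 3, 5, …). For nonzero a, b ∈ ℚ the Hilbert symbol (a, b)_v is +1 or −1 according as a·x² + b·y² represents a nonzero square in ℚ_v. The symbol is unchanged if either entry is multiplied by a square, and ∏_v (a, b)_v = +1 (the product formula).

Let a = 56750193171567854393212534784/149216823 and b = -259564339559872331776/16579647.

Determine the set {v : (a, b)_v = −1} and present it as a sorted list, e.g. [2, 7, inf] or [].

[7, 31]

(a, b) ≡ (10012163, -7) mod (ℚ^×)²; places V = {2, 3, 7, 11, 17, 19, 29, 31, 37, 43, ∞}.
(a,b)_7: α=-1, u≡3; β=-1, v≡6 (mod 7); (3|7)=-1, (6|7)=-1; sign (−1)^1·-1^-1·-1^-1 = -1.
(a,b)_19: α=-2, u≡18; β=-2, v≡8 (mod 19); (18|19)=-1, (8|19)=-1; sign (−1)^0·-1^-2·-1^-2 = +1.
(a,b)_31: α=3, u≡3; β=2, v≡27 (mod 31); (3|31)=-1, (27|31)=-1; sign (−1)^0·-1^2·-1^3 = -1.
(a,b)_43: α=3, u≡26; β=2, v≡13 (mod 43); (26|43)=-1, (13|43)=+1; sign (−1)^0·-1^2·+1^3 = +1.
(a,b)_29: α=3, u≡18; β=2, v≡23 (mod 29); (18|29)=-1, (23|29)=+1; sign (−1)^0·-1^2·+1^3 = +1.
(a,b)_11: α=0, u≡2; β=2, v≡3 (mod 11); (2|11)=-1, (3|11)=+1; sign (−1)^0·-1^2·+1^0 = +1.
(a,b)_2: α=26, β=20; u≡3, v≡1 (mod 8); ε(u)ε(v)=1·0, αω(v)=26·0, βω(u)=20·1; sum ≡ 0  ⇒  +1.
(a,b)_17: α=2, u≡15; β=0, v≡3 (mod 17); (15|17)=+1, (3|17)=-1; sign (−1)^0·+1^0·-1^2 = +1.
(a,b)_37: α=3, u≡24; β=2, v≡25 (mod 37); (24|37)=-1, (25|37)=+1; sign (−1)^0·-1^2·+1^3 = +1.
(a,b)_∞: sgn(10012163)=+, sgn(-7)=−, so +1.
(a,b)_3: α=-10, u≡2; β=-8, v≡2 (mod 3); (2|3)=-1, (2|3)=-1; sign (−1)^0·-1^-8·-1^-10 = +1.
(10012163, -7 / ℚ) ramifies at {7, 31}: a division algebra.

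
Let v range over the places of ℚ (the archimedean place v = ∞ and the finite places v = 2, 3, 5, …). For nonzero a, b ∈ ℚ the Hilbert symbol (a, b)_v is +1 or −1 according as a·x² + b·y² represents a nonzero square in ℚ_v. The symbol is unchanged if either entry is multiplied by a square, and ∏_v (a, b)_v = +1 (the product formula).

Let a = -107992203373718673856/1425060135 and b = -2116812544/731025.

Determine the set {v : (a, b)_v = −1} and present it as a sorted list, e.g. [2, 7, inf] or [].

[3, 29, 37, inf]

Mod squares: a ≡ -370185, b ≡ -319. Check v ∈ {∞, 2, 3, 5, 7, 11, 19, 23, 29, 37}.
v=∞: -370185 < 0 and -319 < 0  ⇒  (a,b)_∞ = -1.
v=29: a=29^3·(≡25), b=29^1·(≡2) mod 29; (25|29)=+1, (2|29)=-1; (−1)^{3·1·14}·(+1)^1·(-1)^3 = -1.
v=7: a=7^4·(≡6), b=7^2·(≡6) mod 7; (6|7)=-1, (6|7)=-1; (−1)^{4·2·3}·(-1)^2·(-1)^4 = +1.
v=23: a=23^5·(≡7), b=23^2·(≡6) mod 23; (7|23)=-1, (6|23)=+1; (−1)^{5·2·11}·(-1)^2·(+1)^5 = +1.
v=3: a=3^-7·(≡1), b=3^-4·(≡2) mod 3; (1|3)=+1, (2|3)=-1; (−1)^{-7·-4·1}·(+1)^-4·(-1)^-7 = -1.
v=19: a=19^-4·(≡9), b=19^-2·(≡6) mod 19; (9|19)=+1, (6|19)=+1; (−1)^{-4·-2·9}·(+1)^-2·(+1)^-4 = +1.
v=5: a=5^-1·(≡2), b=5^-2·(≡1) mod 5; (2|5)=-1, (1|5)=+1; (−1)^{-1·-2·2}·(-1)^-2·(+1)^-1 = +1.
v=2: v_2(a)=6, v_2(b)=8; units ≡ 7, 1 (mod 8); ε·ε+αω+βω = 1·0+6·0+8·0 ≡ 0  ⇒  (a,b)_2 = +1.
v=11: a=11^2·(≡1), b=11^1·(≡3) mod 11; (1|11)=+1, (3|11)=+1; (−1)^{2·1·5}·(+1)^1·(+1)^2 = +1.
v=37: a=37^1·(≡32), b=37^0·(≡5) mod 37; (32|37)=-1, (5|37)=-1; (−1)^{1·0·18}·(-1)^0·(-1)^1 = -1.
(-370185, -319 / ℚ) ramifies at {3, 29, 37, ∞}: a division algebra.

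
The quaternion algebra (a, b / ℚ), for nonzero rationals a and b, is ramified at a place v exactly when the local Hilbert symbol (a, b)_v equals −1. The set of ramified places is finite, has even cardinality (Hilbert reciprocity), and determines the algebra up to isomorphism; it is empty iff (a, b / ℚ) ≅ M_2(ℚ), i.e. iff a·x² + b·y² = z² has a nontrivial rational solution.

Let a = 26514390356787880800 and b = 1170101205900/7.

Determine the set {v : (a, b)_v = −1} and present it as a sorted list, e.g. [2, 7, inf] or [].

Mod squares: a ≡ 102, b ≡ 357. Check v ∈ {∞, 2, 3, 5, 7, 11, 17}.
v=17: a=17^5·(≡14), b=17^3·(≡9) mod 17; (14|17)=-1, (9|17)=+1; (−1)^{5·3·8}·(-1)^3·(+1)^5 = -1.
v=11: a=11^4·(≡4), b=11^2·(≡4) mod 11; (4|11)=+1, (4|11)=+1; (−1)^{4·2·5}·(+1)^2·(+1)^4 = +1.
v=7: a=7^0·(≡1), b=7^-1·(≡4) mod 7; (1|7)=+1, (4|7)=+1; (−1)^{0·-1·3}·(+1)^-1·(+1)^0 = +1.
v=∞: 102 > 0 and 357 > 0  ⇒  (a,b)_∞ = +1.
v=2: v_2(a)=5, v_2(b)=2; units ≡ 3, 5 (mod 8); ε·ε+αω+βω = 1·0+5·1+2·1 ≡ 1  ⇒  (a,b)_2 = -1.
v=5: a=5^2·(≡2), b=5^2·(≡3) mod 5; (2|5)=-1, (3|5)=-1; (−1)^{2·2·2}·(-1)^2·(-1)^2 = +1.
v=3: a=3^13·(≡1), b=3^9·(≡2) mod 3; (1|3)=+1, (2|3)=-1; (−1)^{13·9·1}·(+1)^9·(-1)^13 = +1.
Ram(102, 357) = {2, 17}; no ℚ_2-point on the conic.

[2, 17]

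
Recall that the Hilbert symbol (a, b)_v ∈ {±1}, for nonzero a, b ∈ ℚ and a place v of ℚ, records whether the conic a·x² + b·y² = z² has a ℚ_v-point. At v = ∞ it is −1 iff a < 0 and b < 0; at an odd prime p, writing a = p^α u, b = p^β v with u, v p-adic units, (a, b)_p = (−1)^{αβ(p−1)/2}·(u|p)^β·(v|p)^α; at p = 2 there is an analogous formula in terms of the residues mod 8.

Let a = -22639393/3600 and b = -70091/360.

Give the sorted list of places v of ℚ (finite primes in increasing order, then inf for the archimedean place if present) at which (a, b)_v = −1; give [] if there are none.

[5, inf]

(a, b) ≡ (-217, -700910) mod (ℚ^×)²; places V = {2, 3, 5, 7, 17, 19, 31, ∞}.
(a,b)_2: α=-4, β=-3; u≡7, v≡1 (mod 8); ε(u)ε(v)=1·0, αω(v)=-4·0, βω(u)=-3·0; sum ≡ 0  ⇒  +1.
(a,b)_∞: sgn(-217)=−, sgn(-700910)=−, so -1.
(a,b)_7: α=1, u≡2; β=1, v≡6 (mod 7); (2|7)=+1, (6|7)=-1; sign (−1)^1·+1^1·-1^1 = +1.
(a,b)_17: α=2, u≡13; β=1, v≡14 (mod 17); (13|17)=+1, (14|17)=-1; sign (−1)^0·+1^1·-1^2 = +1.
(a,b)_3: α=-2, u≡2; β=-2, v≡1 (mod 3); (2|3)=-1, (1|3)=+1; sign (−1)^0·-1^-2·+1^-2 = +1.
(a,b)_31: α=1, u≡22; β=1, v≡5 (mod 31); (22|31)=-1, (5|31)=+1; sign (−1)^1·-1^1·+1^1 = +1.
(a,b)_5: α=-2, u≡3; β=-1, v≡2 (mod 5); (3|5)=-1, (2|5)=-1; sign (−1)^0·-1^-1·-1^-2 = -1.
(a,b)_19: α=2, u≡7; β=1, v≡3 (mod 19); (7|19)=+1, (3|19)=-1; sign (−1)^0·+1^1·-1^2 = +1.
|Ram(-217, -700910)| = 2, even; anisotropic at {5, ∞}.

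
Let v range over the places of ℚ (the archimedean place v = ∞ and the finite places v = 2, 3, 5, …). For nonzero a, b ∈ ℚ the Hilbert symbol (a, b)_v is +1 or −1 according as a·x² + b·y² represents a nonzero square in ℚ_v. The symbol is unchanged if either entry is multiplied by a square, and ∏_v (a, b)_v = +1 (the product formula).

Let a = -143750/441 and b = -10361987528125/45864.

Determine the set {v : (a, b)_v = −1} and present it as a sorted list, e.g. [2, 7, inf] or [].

[2, inf]

(a, b) ≡ (-230, -5330) mod (ℚ^×)²; places V = {2, 3, 5, 7, 13, 17, 23, 41, ∞}.
(a,b)_41: α=0, u≡25; β=1, v≡11 (mod 41); (25|41)=+1, (11|41)=-1; sign (−1)^0·+1^1·-1^0 = +1.
(a,b)_5: α=5, u≡4; β=5, v≡4 (mod 5); (4|5)=+1, (4|5)=+1; sign (−1)^0·+1^5·+1^5 = +1.
(a,b)_7: α=-2, u≡1; β=-2, v≡1 (mod 7); (1|7)=+1, (1|7)=+1; sign (−1)^0·+1^-2·+1^-2 = +1.
(a,b)_23: α=1, u≡13; β=4, v≡6 (mod 23); (13|23)=+1, (6|23)=+1; sign (−1)^0·+1^4·+1^1 = +1.
(a,b)_17: α=0, u≡15; β=2, v≡9 (mod 17); (15|17)=+1, (9|17)=+1; sign (−1)^0·+1^2·+1^0 = +1.
(a,b)_2: α=1, β=-3; u≡5, v≡7 (mod 8); ε(u)ε(v)=0·1, αω(v)=1·0, βω(u)=-3·1; sum ≡ 1  ⇒  -1.
(a,b)_13: α=0, u≡9; β=-1, v≡8 (mod 13); (9|13)=+1, (8|13)=-1; sign (−1)^0·+1^-1·-1^0 = +1.
(a,b)_3: α=-2, u≡1; β=-2, v≡1 (mod 3); (1|3)=+1, (1|3)=+1; sign (−1)^0·+1^-2·+1^-2 = +1.
(a,b)_∞: sgn(-230)=−, sgn(-5330)=−, so -1.
Ram(-230, -5330) = {2, ∞}; no ℚ_2-point on the conic.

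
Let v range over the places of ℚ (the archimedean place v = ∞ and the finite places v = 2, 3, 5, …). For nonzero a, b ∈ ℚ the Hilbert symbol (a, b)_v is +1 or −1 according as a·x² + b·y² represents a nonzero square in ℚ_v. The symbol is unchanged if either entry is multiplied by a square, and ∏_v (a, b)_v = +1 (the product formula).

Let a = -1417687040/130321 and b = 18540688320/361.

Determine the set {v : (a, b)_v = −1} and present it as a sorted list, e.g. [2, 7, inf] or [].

(a, b) ≡ (-346115, 33495) mod (ℚ^×)²; places V = {2, 3, 5, 7, 11, 19, 29, 31, ∞}.
(a,b)_7: α=1, u≡5; β=1, v≡4 (mod 7); (5|7)=-1, (4|7)=+1; sign (−1)^1·-1^1·+1^1 = +1.
(a,b)_11: α=1, u≡6; β=1, v≡5 (mod 11); (6|11)=-1, (5|11)=+1; sign (−1)^1·-1^1·+1^1 = +1.
(a,b)_5: α=1, u≡2; β=1, v≡4 (mod 5); (2|5)=-1, (4|5)=+1; sign (−1)^0·-1^1·+1^1 = -1.
(a,b)_∞: sgn(-346115)=−, sgn(33495)=+, so +1.
(a,b)_31: α=1, u≡17; β=2, v≡29 (mod 31); (17|31)=-1, (29|31)=-1; sign (−1)^0·-1^2·-1^1 = -1.
(a,b)_2: α=12, β=6; u≡5, v≡7 (mod 8); ε(u)ε(v)=0·1, αω(v)=12·0, βω(u)=6·1; sum ≡ 0  ⇒  +1.
(a,b)_19: α=-4, u≡12; β=-2, v≡1 (mod 19); (12|19)=-1, (1|19)=+1; sign (−1)^0·-1^-2·+1^-4 = +1.
(a,b)_3: α=0, u≡1; β=3, v≡2 (mod 3); (1|3)=+1, (2|3)=-1; sign (−1)^0·+1^3·-1^0 = +1.
(a,b)_29: α=1, u≡5; β=1, v≡24 (mod 29); (5|29)=+1, (24|29)=+1; sign (−1)^0·+1^1·+1^1 = +1.
Ram(-346115, 33495) = {5, 31}; no ℚ_5-point on the conic.

[5, 31]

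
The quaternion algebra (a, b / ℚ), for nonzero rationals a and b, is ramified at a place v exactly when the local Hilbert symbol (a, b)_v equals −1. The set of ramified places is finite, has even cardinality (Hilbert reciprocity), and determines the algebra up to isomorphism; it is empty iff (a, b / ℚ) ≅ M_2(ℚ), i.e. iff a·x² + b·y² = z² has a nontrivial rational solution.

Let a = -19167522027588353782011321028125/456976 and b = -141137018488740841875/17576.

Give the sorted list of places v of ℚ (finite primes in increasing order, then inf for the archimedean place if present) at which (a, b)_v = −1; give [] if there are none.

[2, 3, 5, 7, 11, 31, 43, inf]

Mod squares: a ≡ -513205, b ≡ -78. Check v ∈ {∞, 2, 3, 5, 7, 11, 13, 31, 43}.
v=3: a=3^18·(≡2), b=3^11·(≡1) mod 3; (2|3)=-1, (1|3)=+1; (−1)^{18·11·1}·(-1)^11·(+1)^18 = -1.
v=13: a=13^-4·(≡12), b=13^-3·(≡7) mod 13; (12|13)=+1, (7|13)=-1; (−1)^{-4·-3·6}·(+1)^-3·(-1)^-4 = +1.
v=43: a=43^3·(≡32), b=43^2·(≡27) mod 43; (32|43)=-1, (27|43)=-1; (−1)^{3·2·21}·(-1)^2·(-1)^3 = -1.
v=5: a=5^5·(≡1), b=5^4·(≡3) mod 5; (1|5)=+1, (3|5)=-1; (−1)^{5·4·2}·(+1)^4·(-1)^5 = -1.
v=7: a=7^3·(≡6), b=7^2·(≡3) mod 7; (6|7)=-1, (3|7)=-1; (−1)^{3·2·3}·(-1)^2·(-1)^3 = -1.
v=2: v_2(a)=-4, v_2(b)=-3; units ≡ 3, 1 (mod 8); ε·ε+αω+βω = 1·0+-4·0+-3·1 ≡ 1  ⇒  (a,b)_2 = -1.
v=11: a=11^7·(≡10), b=11^4·(≡6) mod 11; (10|11)=-1, (6|11)=-1; (−1)^{7·4·5}·(-1)^4·(-1)^7 = -1.
v=∞: -513205 < 0 and -78 < 0  ⇒  (a,b)_∞ = -1.
v=31: a=31^3·(≡6), b=31^2·(≡17) mod 31; (6|31)=-1, (17|31)=-1; (−1)^{3·2·15}·(-1)^2·(-1)^3 = -1.
|Ram(-513205, -78)| = 8, even; anisotropic at {2, 3, 5, 7, 11, 31, 43, ∞}.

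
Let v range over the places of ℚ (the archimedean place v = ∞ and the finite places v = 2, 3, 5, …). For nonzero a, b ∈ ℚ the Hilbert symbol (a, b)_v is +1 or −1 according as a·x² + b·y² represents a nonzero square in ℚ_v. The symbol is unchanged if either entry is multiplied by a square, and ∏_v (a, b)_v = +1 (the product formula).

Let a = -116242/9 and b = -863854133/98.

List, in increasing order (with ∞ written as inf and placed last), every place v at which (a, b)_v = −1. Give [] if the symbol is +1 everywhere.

Mod squares: a ≡ -322, b ≡ -1027786. Check v ∈ {∞, 2, 3, 7, 17, 19, 23, 37, 41, 43}.
v=2: v_2(a)=1, v_2(b)=-1; units ≡ 7, 3 (mod 8); ε·ε+αω+βω = 1·1+1·1+-1·0 ≡ 0  ⇒  (a,b)_2 = +1.
v=3: a=3^-2·(≡2), b=3^0·(≡2) mod 3; (2|3)=-1, (2|3)=-1; (−1)^{-2·0·1}·(-1)^0·(-1)^-2 = +1.
v=7: a=7^1·(≡6), b=7^-2·(≡6) mod 7; (6|7)=-1, (6|7)=-1; (−1)^{1·-2·3}·(-1)^-2·(-1)^1 = -1.
v=19: a=19^2·(≡17), b=19^1·(≡8) mod 19; (17|19)=+1, (8|19)=-1; (−1)^{2·1·9}·(+1)^1·(-1)^2 = +1.
v=23: a=23^1·(≡16), b=23^0·(≡14) mod 23; (16|23)=+1, (14|23)=-1; (−1)^{1·0·11}·(+1)^0·(-1)^1 = -1.
v=37: a=37^0·(≡26), b=37^1·(≡3) mod 37; (26|37)=+1, (3|37)=+1; (−1)^{0·1·18}·(+1)^1·(+1)^0 = +1.
v=∞: -322 < 0 and -1027786 < 0  ⇒  (a,b)_∞ = -1.
v=43: a=43^0·(≡32), b=43^1·(≡1) mod 43; (32|43)=-1, (1|43)=+1; (−1)^{0·1·21}·(-1)^1·(+1)^0 = -1.
v=41: a=41^0·(≡22), b=41^2·(≡18) mod 41; (22|41)=-1, (18|41)=+1; (−1)^{0·2·20}·(-1)^2·(+1)^0 = +1.
v=17: a=17^0·(≡8), b=17^1·(≡7) mod 17; (8|17)=+1, (7|17)=-1; (−1)^{0·1·8}·(+1)^1·(-1)^0 = +1.
Ram(-322, -1027786) = {7, 23, 43, ∞}; no ℚ_7-point on the conic.

[7, 23, 43, inf]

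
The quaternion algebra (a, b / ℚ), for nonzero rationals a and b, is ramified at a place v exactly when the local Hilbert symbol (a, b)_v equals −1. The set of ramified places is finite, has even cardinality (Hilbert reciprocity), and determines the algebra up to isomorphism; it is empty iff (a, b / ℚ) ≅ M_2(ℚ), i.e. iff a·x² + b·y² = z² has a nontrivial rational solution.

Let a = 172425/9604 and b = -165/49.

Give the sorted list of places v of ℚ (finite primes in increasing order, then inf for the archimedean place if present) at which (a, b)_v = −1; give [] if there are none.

[5, 11]

(a, b) ≡ (57, -165) mod (ℚ^×)²; places V = {2, 3, 5, 7, 11, 19, ∞}.
(a,b)_11: α=2, u≡6; β=1, v≡8 (mod 11); (6|11)=-1, (8|11)=-1; sign (−1)^0·-1^1·-1^2 = -1.
(a,b)_3: α=1, u≡1; β=1, v≡2 (mod 3); (1|3)=+1, (2|3)=-1; sign (−1)^1·+1^1·-1^1 = +1.
(a,b)_5: α=2, u≡3; β=1, v≡3 (mod 5); (3|5)=-1, (3|5)=-1; sign (−1)^0·-1^1·-1^2 = -1.
(a,b)_∞: sgn(57)=+, sgn(-165)=−, so +1.
(a,b)_7: α=-4, u≡2; β=-2, v≡3 (mod 7); (2|7)=+1, (3|7)=-1; sign (−1)^0·+1^-2·-1^-4 = +1.
(a,b)_2: α=-2, β=0; u≡1, v≡3 (mod 8); ε(u)ε(v)=0·1, αω(v)=-2·1, βω(u)=0·0; sum ≡ 0  ⇒  +1.
(a,b)_19: α=1, u≡14; β=0, v≡4 (mod 19); (14|19)=-1, (4|19)=+1; sign (−1)^0·-1^0·+1^1 = +1.
|Ram(57, -165)| = 2, even; anisotropic at {5, 11}.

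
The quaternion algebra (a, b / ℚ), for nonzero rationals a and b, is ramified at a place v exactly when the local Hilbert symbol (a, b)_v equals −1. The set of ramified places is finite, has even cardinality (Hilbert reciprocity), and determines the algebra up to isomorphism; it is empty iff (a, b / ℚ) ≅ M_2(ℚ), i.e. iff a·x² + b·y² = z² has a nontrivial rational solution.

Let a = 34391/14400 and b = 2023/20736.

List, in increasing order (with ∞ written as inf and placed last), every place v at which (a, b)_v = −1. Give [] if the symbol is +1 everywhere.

[2, 17]

(a, b) ≡ (119, 7) mod (ℚ^×)²; places V = {2, 3, 5, 7, 17, ∞}.
(a,b)_2: α=-6, β=-8; u≡7, v≡7 (mod 8); ε(u)ε(v)=1·1, αω(v)=-6·0, βω(u)=-8·0; sum ≡ 1  ⇒  -1.
(a,b)_5: α=-2, u≡1; β=0, v≡3 (mod 5); (1|5)=+1, (3|5)=-1; sign (−1)^0·+1^0·-1^-2 = +1.
(a,b)_∞: sgn(119)=+, sgn(7)=+, so +1.
(a,b)_17: α=3, u≡7; β=2, v≡11 (mod 17); (7|17)=-1, (11|17)=-1; sign (−1)^0·-1^2·-1^3 = -1.
(a,b)_3: α=-2, u≡2; β=-4, v≡1 (mod 3); (2|3)=-1, (1|3)=+1; sign (−1)^0·-1^-4·+1^-2 = +1.
(a,b)_7: α=1, u≡6; β=1, v≡1 (mod 7); (6|7)=-1, (1|7)=+1; sign (−1)^1·-1^1·+1^1 = +1.
(119, 7 / ℚ) ramifies at {2, 17}: a division algebra.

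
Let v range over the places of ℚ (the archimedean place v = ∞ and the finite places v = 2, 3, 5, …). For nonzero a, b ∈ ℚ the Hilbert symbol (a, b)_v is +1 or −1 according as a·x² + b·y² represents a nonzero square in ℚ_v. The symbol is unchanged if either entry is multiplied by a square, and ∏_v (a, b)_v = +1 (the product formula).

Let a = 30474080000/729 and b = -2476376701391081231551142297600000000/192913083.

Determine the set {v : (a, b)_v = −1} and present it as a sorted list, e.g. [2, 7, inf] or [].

[3, 17, 23, 37]

(a, b) ≡ (23, -8810403) mod (ℚ^×)²; places V = {2, 3, 5, 7, 11, 13, 17, 23, 29, 37, ∞}.
(a,b)_5: α=4, u≡2; β=8, v≡3 (mod 5); (2|5)=-1, (3|5)=-1; sign (−1)^0·-1^8·-1^4 = +1.
(a,b)_13: α=2, u≡3; β=6, v≡10 (mod 13); (3|13)=+1, (10|13)=+1; sign (−1)^0·+1^6·+1^2 = +1.
(a,b)_17: α=0, u≡7; β=3, v≡5 (mod 17); (7|17)=-1, (5|17)=-1; sign (−1)^0·-1^3·-1^0 = -1.
(a,b)_23: α=1, u≡18; β=1, v≡9 (mod 23); (18|23)=+1, (9|23)=+1; sign (−1)^1·+1^1·+1^1 = -1.
(a,b)_11: α=0, u≡4; β=-2, v≡9 (mod 11); (4|11)=+1, (9|11)=+1; sign (−1)^0·+1^-2·+1^0 = +1.
(a,b)_7: α=2, u≡2; β=9, v≡3 (mod 7); (2|7)=+1, (3|7)=-1; sign (−1)^0·+1^9·-1^2 = +1.
(a,b)_3: α=-6, u≡2; β=-13, v≡1 (mod 3); (2|3)=-1, (1|3)=+1; sign (−1)^0·-1^-13·+1^-6 = -1.
(a,b)_2: α=8, β=28; u≡7, v≡5 (mod 8); ε(u)ε(v)=1·0, αω(v)=8·1, βω(u)=28·0; sum ≡ 0  ⇒  +1.
(a,b)_37: α=0, u≡31; β=1, v≡6 (mod 37); (31|37)=-1, (6|37)=-1; sign (−1)^0·-1^1·-1^0 = -1.
(a,b)_29: α=0, u≡6; β=1, v≡14 (mod 29); (6|29)=+1, (14|29)=-1; sign (−1)^0·+1^1·-1^0 = +1.
(a,b)_∞: sgn(23)=+, sgn(-8810403)=−, so +1.
Ram(23, -8810403) = {3, 17, 23, 37}; no ℚ_3-point on the conic.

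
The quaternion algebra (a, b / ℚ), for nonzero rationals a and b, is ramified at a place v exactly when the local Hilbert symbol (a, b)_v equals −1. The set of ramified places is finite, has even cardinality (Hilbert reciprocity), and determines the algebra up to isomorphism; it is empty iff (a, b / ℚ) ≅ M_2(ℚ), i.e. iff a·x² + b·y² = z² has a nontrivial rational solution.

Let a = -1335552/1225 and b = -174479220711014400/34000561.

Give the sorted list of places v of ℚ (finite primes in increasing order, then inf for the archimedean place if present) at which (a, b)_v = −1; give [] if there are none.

(a, b) ≡ (-5217, -1739) mod (ℚ^×)²; places V = {2, 3, 5, 7, 17, 37, 47, ∞}.
(a,b)_7: α=-2, u≡5; β=-6, v≡4 (mod 7); (5|7)=-1, (4|7)=+1; sign (−1)^0·-1^-6·+1^-2 = +1.
(a,b)_47: α=1, u≡22; β=3, v≡26 (mod 47); (22|47)=-1, (26|47)=-1; sign (−1)^1·-1^3·-1^1 = -1.
(a,b)_∞: sgn(-5217)=−, sgn(-1739)=−, so -1.
(a,b)_2: α=8, β=14; u≡7, v≡5 (mod 8); ε(u)ε(v)=1·0, αω(v)=8·1, βω(u)=14·0; sum ≡ 0  ⇒  +1.
(a,b)_5: α=-2, u≡2; β=2, v≡4 (mod 5); (2|5)=-1, (4|5)=+1; sign (−1)^0·-1^2·+1^-2 = +1.
(a,b)_3: α=1, u≡1; β=4, v≡1 (mod 3); (1|3)=+1, (1|3)=+1; sign (−1)^0·+1^4·+1^1 = +1.
(a,b)_37: α=1, u≡4; β=3, v≡26 (mod 37); (4|37)=+1, (26|37)=+1; sign (−1)^0·+1^3·+1^1 = +1.
(a,b)_17: α=0, u≡2; β=-2, v≡11 (mod 17); (2|17)=+1, (11|17)=-1; sign (−1)^0·+1^-2·-1^0 = +1.
|Ram(-5217, -1739)| = 2, even; anisotropic at {47, ∞}.

[47, inf]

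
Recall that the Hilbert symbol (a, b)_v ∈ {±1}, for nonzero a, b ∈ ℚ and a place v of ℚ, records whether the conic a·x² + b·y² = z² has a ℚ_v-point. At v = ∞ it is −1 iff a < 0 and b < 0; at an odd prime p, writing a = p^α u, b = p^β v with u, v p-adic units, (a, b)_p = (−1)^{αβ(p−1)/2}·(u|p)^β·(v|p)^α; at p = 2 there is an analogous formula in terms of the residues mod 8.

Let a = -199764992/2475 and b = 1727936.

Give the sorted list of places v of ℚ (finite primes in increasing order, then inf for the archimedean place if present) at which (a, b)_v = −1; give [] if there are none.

(a, b) ≡ (-2233, 551) mod (ℚ^×)²; places V = {2, 3, 5, 7, 11, 19, 29, 31, ∞}.
(a,b)_11: α=-1, u≡7; β=0, v≡1 (mod 11); (7|11)=-1, (1|11)=+1; sign (−1)^0·-1^0·+1^-1 = +1.
(a,b)_∞: sgn(-2233)=−, sgn(551)=+, so +1.
(a,b)_7: α=1, u≡6; β=2, v≡5 (mod 7); (6|7)=-1, (5|7)=-1; sign (−1)^0·-1^2·-1^1 = -1.
(a,b)_2: α=10, β=6; u≡7, v≡7 (mod 8); ε(u)ε(v)=1·1, αω(v)=10·0, βω(u)=6·0; sum ≡ 1  ⇒  -1.
(a,b)_31: α=2, u≡22; β=0, v≡27 (mod 31); (22|31)=-1, (27|31)=-1; sign (−1)^0·-1^0·-1^2 = +1.
(a,b)_3: α=-2, u≡2; β=0, v≡2 (mod 3); (2|3)=-1, (2|3)=-1; sign (−1)^0·-1^0·-1^-2 = +1.
(a,b)_19: α=0, u≡4; β=1, v≡10 (mod 19); (4|19)=+1, (10|19)=-1; sign (−1)^0·+1^1·-1^0 = +1.
(a,b)_5: α=-2, u≡2; β=0, v≡1 (mod 5); (2|5)=-1, (1|5)=+1; sign (−1)^0·-1^0·+1^-2 = +1.
(a,b)_29: α=1, u≡27; β=1, v≡18 (mod 29); (27|29)=-1, (18|29)=-1; sign (−1)^0·-1^1·-1^1 = +1.
(-2233, 551 / ℚ) ramifies at {2, 7}: a division algebra.

[2, 7]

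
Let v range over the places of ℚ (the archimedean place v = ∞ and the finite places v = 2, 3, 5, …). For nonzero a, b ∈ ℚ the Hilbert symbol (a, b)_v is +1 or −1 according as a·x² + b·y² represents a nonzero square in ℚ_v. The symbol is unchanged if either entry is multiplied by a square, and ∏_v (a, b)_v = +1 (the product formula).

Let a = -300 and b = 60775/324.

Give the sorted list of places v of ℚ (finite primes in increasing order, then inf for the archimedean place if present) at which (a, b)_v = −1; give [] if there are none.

[11, 17]

Mod squares: a ≡ -3, b ≡ 2431. Check v ∈ {∞, 2, 3, 5, 11, 13, 17}.
v=5: a=5^2·(≡3), b=5^2·(≡4) mod 5; (3|5)=-1, (4|5)=+1; (−1)^{2·2·2}·(-1)^2·(+1)^2 = +1.
v=∞: -3 < 0 and 2431 > 0  ⇒  (a,b)_∞ = +1.
v=2: v_2(a)=2, v_2(b)=-2; units ≡ 5, 7 (mod 8); ε·ε+αω+βω = 0·1+2·0+-2·1 ≡ 0  ⇒  (a,b)_2 = +1.
v=17: a=17^0·(≡6), b=17^1·(≡5) mod 17; (6|17)=-1, (5|17)=-1; (−1)^{0·1·8}·(-1)^1·(-1)^0 = -1.
v=11: a=11^0·(≡8), b=11^1·(≡5) mod 11; (8|11)=-1, (5|11)=+1; (−1)^{0·1·5}·(-1)^1·(+1)^0 = -1.
v=13: a=13^0·(≡12), b=13^1·(≡5) mod 13; (12|13)=+1, (5|13)=-1; (−1)^{0·1·6}·(+1)^1·(-1)^0 = +1.
v=3: a=3^1·(≡2), b=3^-4·(≡1) mod 3; (2|3)=-1, (1|3)=+1; (−1)^{1·-4·1}·(-1)^-4·(+1)^1 = +1.
(-3, 2431 / ℚ) ramifies at {11, 17}: a division algebra.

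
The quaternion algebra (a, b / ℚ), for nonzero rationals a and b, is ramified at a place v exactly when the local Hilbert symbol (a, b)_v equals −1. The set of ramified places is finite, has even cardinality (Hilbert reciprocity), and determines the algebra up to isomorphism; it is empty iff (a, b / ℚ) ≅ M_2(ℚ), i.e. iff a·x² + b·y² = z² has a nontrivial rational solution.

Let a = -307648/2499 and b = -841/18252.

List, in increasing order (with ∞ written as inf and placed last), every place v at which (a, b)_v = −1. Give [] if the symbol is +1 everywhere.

(a, b) ≡ (-245157, -3) mod (ℚ^×)²; places V = {2, 3, 7, 11, 13, 17, 19, 23, 29, ∞}.
(a,b)_23: α=1, u≡16; β=0, v≡22 (mod 23); (16|23)=+1, (22|23)=-1; sign (−1)^0·+1^0·-1^1 = -1.
(a,b)_11: α=1, u≡8; β=0, v≡2 (mod 11); (8|11)=-1, (2|11)=-1; sign (−1)^0·-1^0·-1^1 = -1.
(a,b)_19: α=1, u≡11; β=0, v≡17 (mod 19); (11|19)=+1, (17|19)=+1; sign (−1)^0·+1^0·+1^1 = +1.
(a,b)_∞: sgn(-245157)=−, sgn(-3)=−, so -1.
(a,b)_13: α=0, u≡12; β=-2, v≡1 (mod 13); (12|13)=+1, (1|13)=+1; sign (−1)^0·+1^-2·+1^0 = +1.
(a,b)_2: α=6, β=-2; u≡3, v≡5 (mod 8); ε(u)ε(v)=1·0, αω(v)=6·1, βω(u)=-2·1; sum ≡ 0  ⇒  +1.
(a,b)_29: α=0, u≡20; β=2, v≡21 (mod 29); (20|29)=+1, (21|29)=-1; sign (−1)^0·+1^2·-1^0 = +1.
(a,b)_7: α=-2, u≡1; β=0, v≡2 (mod 7); (1|7)=+1, (2|7)=+1; sign (−1)^0·+1^0·+1^-2 = +1.
(a,b)_17: α=-1, u≡14; β=0, v≡7 (mod 17); (14|17)=-1, (7|17)=-1; sign (−1)^0·-1^0·-1^-1 = -1.
(a,b)_3: α=-1, u≡1; β=-3, v≡2 (mod 3); (1|3)=+1, (2|3)=-1; sign (−1)^1·+1^-3·-1^-1 = +1.
Ram(-245157, -3) = {11, 17, 23, ∞}; no ℚ_11-point on the conic.

[11, 17, 23, inf]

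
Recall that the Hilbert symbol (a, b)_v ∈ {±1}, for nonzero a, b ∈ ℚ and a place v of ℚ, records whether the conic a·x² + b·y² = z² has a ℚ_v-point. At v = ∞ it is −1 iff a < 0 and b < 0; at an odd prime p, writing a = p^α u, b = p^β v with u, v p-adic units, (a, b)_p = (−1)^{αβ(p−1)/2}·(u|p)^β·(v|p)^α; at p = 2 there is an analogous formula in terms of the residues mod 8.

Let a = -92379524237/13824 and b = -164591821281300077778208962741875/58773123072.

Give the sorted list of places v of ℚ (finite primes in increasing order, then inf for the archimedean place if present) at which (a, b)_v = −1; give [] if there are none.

[19, inf]

Mod squares: a ≡ -16302, b ≡ -4641. Check v ∈ {∞, 2, 3, 5, 7, 11, 13, 17, 19}.
v=3: a=3^-3·(≡2), b=3^-15·(≡1) mod 3; (2|3)=-1, (1|3)=+1; (−1)^{-3·-15·1}·(-1)^-15·(+1)^-3 = +1.
v=17: a=17^2·(≡9), b=17^3·(≡9) mod 17; (9|17)=+1, (9|17)=+1; (−1)^{2·3·8}·(+1)^3·(+1)^2 = +1.
v=13: a=13^1·(≡11), b=13^3·(≡8) mod 13; (11|13)=-1, (8|13)=-1; (−1)^{1·3·6}·(-1)^3·(-1)^1 = +1.
v=11: a=11^1·(≡9), b=11^2·(≡4) mod 11; (9|11)=+1, (4|11)=+1; (−1)^{1·2·5}·(+1)^2·(+1)^1 = +1.
v=5: a=5^0·(≡2), b=5^4·(≡4) mod 5; (2|5)=-1, (4|5)=+1; (−1)^{0·4·2}·(-1)^4·(+1)^0 = +1.
v=19: a=19^1·(≡5), b=19^2·(≡14) mod 19; (5|19)=+1, (14|19)=-1; (−1)^{1·2·9}·(+1)^2·(-1)^1 = -1.
v=∞: -16302 < 0 and -4641 < 0  ⇒  (a,b)_∞ = -1.
v=2: v_2(a)=-9, v_2(b)=-12; units ≡ 1, 7 (mod 8); ε·ε+αω+βω = 0·1+-9·0+-12·0 ≡ 0  ⇒  (a,b)_2 = +1.
v=7: a=7^6·(≡2), b=7^21·(≡2) mod 7; (2|7)=+1, (2|7)=+1; (−1)^{6·21·3}·(+1)^21·(+1)^6 = +1.
Ram(-16302, -4641) = {19, ∞}; no ℚ_19-point on the conic.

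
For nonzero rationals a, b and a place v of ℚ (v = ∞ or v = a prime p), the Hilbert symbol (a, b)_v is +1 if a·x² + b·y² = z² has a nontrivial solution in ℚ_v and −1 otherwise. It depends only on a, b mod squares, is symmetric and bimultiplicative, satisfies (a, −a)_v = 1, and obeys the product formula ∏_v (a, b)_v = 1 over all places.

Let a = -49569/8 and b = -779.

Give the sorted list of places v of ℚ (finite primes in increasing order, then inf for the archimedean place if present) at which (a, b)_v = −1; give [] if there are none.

(a, b) ≡ (-99138, -779) mod (ℚ^×)²; places V = {2, 3, 13, 19, 31, 41, ∞}.
(a,b)_2: α=-3, β=0; u≡7, v≡5 (mod 8); ε(u)ε(v)=1·0, αω(v)=-3·1, βω(u)=0·0; sum ≡ 1  ⇒  -1.
(a,b)_13: α=1, u≡6; β=0, v≡1 (mod 13); (6|13)=-1, (1|13)=+1; sign (−1)^0·-1^0·+1^1 = +1.
(a,b)_41: α=1, u≡18; β=1, v≡22 (mod 41); (18|41)=+1, (22|41)=-1; sign (−1)^0·+1^1·-1^1 = -1.
(a,b)_∞: sgn(-99138)=−, sgn(-779)=−, so -1.
(a,b)_19: α=0, u≡5; β=1, v≡16 (mod 19); (5|19)=+1, (16|19)=+1; sign (−1)^0·+1^1·+1^0 = +1.
(a,b)_3: α=1, u≡2; β=0, v≡1 (mod 3); (2|3)=-1, (1|3)=+1; sign (−1)^0·-1^0·+1^1 = +1.
(a,b)_31: α=1, u≡21; β=0, v≡27 (mod 31); (21|31)=-1, (27|31)=-1; sign (−1)^0·-1^0·-1^1 = -1.
|Ram(-99138, -779)| = 4, even; anisotropic at {2, 31, 41, ∞}.

[2, 31, 41, inf]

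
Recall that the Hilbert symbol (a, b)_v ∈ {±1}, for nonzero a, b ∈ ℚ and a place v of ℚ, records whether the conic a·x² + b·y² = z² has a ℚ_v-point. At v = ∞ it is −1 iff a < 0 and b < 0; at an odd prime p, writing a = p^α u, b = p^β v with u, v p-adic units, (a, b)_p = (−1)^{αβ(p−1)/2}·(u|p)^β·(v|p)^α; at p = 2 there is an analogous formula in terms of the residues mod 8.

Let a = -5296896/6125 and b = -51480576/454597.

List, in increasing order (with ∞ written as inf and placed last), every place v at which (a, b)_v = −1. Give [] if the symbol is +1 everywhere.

Mod squares: a ≡ -95, b ≡ -1482. Check v ∈ {∞, 2, 3, 5, 7, 11, 13, 17, 19}.
v=∞: -95 < 0 and -1482 < 0  ⇒  (a,b)_∞ = -1.
v=17: a=17^0·(≡3), b=17^-2·(≡11) mod 17; (3|17)=-1, (11|17)=-1; (−1)^{0·-2·8}·(-1)^-2·(-1)^0 = +1.
v=11: a=11^2·(≡9), b=11^-2·(≡3) mod 11; (9|11)=+1, (3|11)=+1; (−1)^{2·-2·5}·(+1)^-2·(+1)^2 = +1.
v=3: a=3^2·(≡1), b=3^3·(≡1) mod 3; (1|3)=+1, (1|3)=+1; (−1)^{2·3·1}·(+1)^3·(+1)^2 = +1.
v=19: a=19^1·(≡14), b=19^1·(≡16) mod 19; (14|19)=-1, (16|19)=+1; (−1)^{1·1·9}·(-1)^1·(+1)^1 = +1.
v=5: a=5^-3·(≡1), b=5^0·(≡2) mod 5; (1|5)=+1, (2|5)=-1; (−1)^{-3·0·2}·(+1)^0·(-1)^-3 = -1.
v=7: a=7^-2·(≡3), b=7^2·(≡2) mod 7; (3|7)=-1, (2|7)=+1; (−1)^{-2·2·3}·(-1)^2·(+1)^-2 = +1.
v=2: v_2(a)=8, v_2(b)=11; units ≡ 1, 3 (mod 8); ε·ε+αω+βω = 0·1+8·1+11·0 ≡ 0  ⇒  (a,b)_2 = +1.
v=13: a=13^0·(≡3), b=13^-1·(≡4) mod 13; (3|13)=+1, (4|13)=+1; (−1)^{0·-1·6}·(+1)^-1·(+1)^0 = +1.
(-95, -1482 / ℚ) ramifies at {5, ∞}: a division algebra.

[5, inf]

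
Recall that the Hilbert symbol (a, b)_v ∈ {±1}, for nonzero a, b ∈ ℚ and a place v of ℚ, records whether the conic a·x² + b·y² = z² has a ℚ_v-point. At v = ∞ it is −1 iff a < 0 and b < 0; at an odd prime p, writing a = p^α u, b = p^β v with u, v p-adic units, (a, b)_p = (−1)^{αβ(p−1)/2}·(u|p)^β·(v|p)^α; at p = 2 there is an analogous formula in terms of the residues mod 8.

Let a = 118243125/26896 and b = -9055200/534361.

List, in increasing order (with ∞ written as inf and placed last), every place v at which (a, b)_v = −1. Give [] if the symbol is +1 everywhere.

(a, b) ≡ (429, -462) mod (ℚ^×)²; places V = {2, 3, 5, 7, 11, 13, 17, 41, 43, ∞}.
(a,b)_5: α=4, u≡4; β=2, v≡2 (mod 5); (4|5)=+1, (2|5)=-1; sign (−1)^0·+1^2·-1^4 = +1.
(a,b)_41: α=-2, u≡35; β=0, v≡28 (mod 41); (35|41)=-1, (28|41)=-1; sign (−1)^0·-1^0·-1^-2 = +1.
(a,b)_17: α=0, u≡8; β=-2, v≡12 (mod 17); (8|17)=+1, (12|17)=-1; sign (−1)^0·+1^-2·-1^0 = +1.
(a,b)_3: α=3, u≡2; β=1, v≡2 (mod 3); (2|3)=-1, (2|3)=-1; sign (−1)^1·-1^1·-1^3 = -1.
(a,b)_11: α=1, u≡10; β=1, v≡6 (mod 11); (10|11)=-1, (6|11)=-1; sign (−1)^1·-1^1·-1^1 = -1.
(a,b)_7: α=2, u≡4; β=3, v≡2 (mod 7); (4|7)=+1, (2|7)=+1; sign (−1)^0·+1^3·+1^2 = +1.
(a,b)_2: α=-4, β=5; u≡5, v≡1 (mod 8); ε(u)ε(v)=0·0, αω(v)=-4·0, βω(u)=5·1; sum ≡ 1  ⇒  -1.
(a,b)_13: α=1, u≡7; β=0, v≡6 (mod 13); (7|13)=-1, (6|13)=-1; sign (−1)^0·-1^0·-1^1 = -1.
(a,b)_∞: sgn(429)=+, sgn(-462)=−, so +1.
(a,b)_43: α=0, u≡33; β=-2, v≡36 (mod 43); (33|43)=-1, (36|43)=+1; sign (−1)^0·-1^-2·+1^0 = +1.
Ram(429, -462) = {2, 3, 11, 13}; no ℚ_2-point on the conic.

[2, 3, 11, 13]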